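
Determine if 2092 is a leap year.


Rules: divisible by 4 AND (not by 100 OR by 400)
2092 ÷ 4 = 523 exactly → divisible by 4
2092 ÷ 100 = 20 remainder 92 → not divisible by 100
Divisible by 4 but not by 100 → leap year

Yes


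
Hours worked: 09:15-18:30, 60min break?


8h 15m (495 minutes)

Total time = (18×60+30) - (9×60+15)
= 1110 - 555 = 555 min
Minus break: 555 - 60 = 495 min
= 8h 15m


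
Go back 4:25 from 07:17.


02:52

Start: 437 minutes from midnight
Subtract: 265 minutes
Remaining: 437 - 265 = 172
Hours: 2, Minutes: 52


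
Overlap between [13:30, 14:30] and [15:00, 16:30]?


Meeting A: 810-870 (in minutes from midnight)
Meeting B: 900-990
Overlap start = max(810, 900) = 900
Overlap end = min(870, 990) = 870
Overlap = max(0, 870 - 900) = 0 min

0 minutes


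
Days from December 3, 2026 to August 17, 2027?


From December 3, 2026 to August 17, 2027
Rest of December 2026: 31 - 3 = 28
Full months: January 31, February 2027 28, March 31, April 30, May 31, June 30, July 31
Days into August 2027: 17
Total = 28 + 31 + 28 + 31 + 30 + 31 + 30 + 31 + 17 = 257 days

257 days


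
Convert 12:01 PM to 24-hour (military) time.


12:01

Input: 12:01 PM
12 PM → 12 (noon)


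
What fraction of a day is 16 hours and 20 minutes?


0.6806 (68.06%)

Total minutes: 16×60 + 20 = 980
Day = 24×60 = 1440 minutes
Fraction = 980/1440 ≈ 0.6806
As a percentage: 980/1440 × 100 ≈ 68.06%


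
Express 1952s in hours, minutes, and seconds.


0h 32m 32s

Hours: 1952 ÷ 3600 = 0 remainder 1952
Minutes: 1952 ÷ 60 = 32 remainder 32
Seconds: 32


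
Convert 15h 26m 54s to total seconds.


Hours: 15 × 3600 = 54000
Minutes: 26 × 60 = 1560
Seconds: 54
Total = 54000 + 1560 + 54 = 55614

55614 seconds


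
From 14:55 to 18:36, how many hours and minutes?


End time in minutes: 18×60 + 36 = 1116
Start time in minutes: 14×60 + 55 = 895
Difference = 1116 - 895 = 221 minutes
= 3 hours 41 minutes

3h 41m


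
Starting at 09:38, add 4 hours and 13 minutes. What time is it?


13:51

Start: 578 minutes from midnight
Add: 253 minutes
Total: 831 minutes
Hours: 831 ÷ 60 = 13 remainder 51


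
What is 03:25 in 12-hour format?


Hour: 3
3 < 12 → AM

3:25 AM


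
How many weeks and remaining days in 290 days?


41 weeks 3 days

Weeks: 290 ÷ 7 = 41 remainder 3


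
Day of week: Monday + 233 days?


Start: Monday (index 0)
(0 + 233) mod 7
= 233 mod 7
= 2
Index 2 → Wednesday

Wednesday


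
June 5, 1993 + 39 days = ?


July 14, 1993

Start: June 5, 1993
Add 39 days
June 5 → July 1: 30 - 5 + 1 = 26 days (39 - 26 = 13 left)
July 1 + 13 = July 14, 1993


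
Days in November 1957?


Month: November (month 11)
November has 30 days

30 days


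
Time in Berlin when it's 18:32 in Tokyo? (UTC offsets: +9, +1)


Time difference = UTC+1 - UTC+9 = -8 hours
New hour = (18 -8) mod 24
= 10 mod 24 = 10
Minutes unchanged → 10:32

10:32


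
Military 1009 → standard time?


Hour: 10
10 < 12 → AM

10:09 AM


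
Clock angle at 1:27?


118.5°

Hour hand = 1×30 + 27×0.5 = 43.5°
Minute hand = 27×6 = 162°
Difference = |43.5 - 162| = 118.5°


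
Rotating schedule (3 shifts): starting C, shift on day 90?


Shifts: A, B, C
Start: C (index 2)
Day 90: (2 + 90 - 1) mod 3
= 91 mod 3
= 1
Index 1 → shift B

Shift B


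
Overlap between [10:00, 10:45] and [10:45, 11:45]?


0 minutes

Meeting A: 600-645 (in minutes from midnight)
Meeting B: 645-705
Overlap start = max(600, 645) = 645
Overlap end = min(645, 705) = 645
Overlap = max(0, 645 - 645) = 0 min


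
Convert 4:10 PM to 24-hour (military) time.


Input: 4:10 PM
PM: 4 + 12 = 16

16:10


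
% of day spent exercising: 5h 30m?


22.9%

Time: 330 minutes
Day: 1440 minutes
Percentage = (330/1440) × 100 ≈ 22.9%


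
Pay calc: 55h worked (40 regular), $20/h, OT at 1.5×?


$1250.00

Regular: 40h × $20 = $800.00
Overtime: 55 - 40 = 15h
OT pay: 15h × $20 × 1.5 = $450.00
Total = $800.00 + $450.00 = $1250.00


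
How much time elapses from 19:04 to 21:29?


2h 25m

End time in minutes: 21×60 + 29 = 1289
Start time in minutes: 19×60 + 4 = 1144
Difference = 1289 - 1144 = 145 minutes
= 2 hours 25 minutes


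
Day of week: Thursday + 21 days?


Thursday

Start: Thursday (index 3)
(3 + 21) mod 7
= 24 mod 7
= 3
Index 3 → Thursday


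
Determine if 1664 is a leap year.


Yes

Rules: divisible by 4 AND (not by 100 OR by 400)
1664 ÷ 4 = 416 exactly → divisible by 4
1664 ÷ 100 = 16 remainder 64 → not divisible by 100
Divisible by 4 but not by 100 → leap year


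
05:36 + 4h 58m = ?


10:34

Start: 336 minutes from midnight
Add: 298 minutes
Total: 634 minutes
Hours: 634 ÷ 60 = 10 remainder 34


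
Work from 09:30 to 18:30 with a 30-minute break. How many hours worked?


Total time = (18×60+30) - (9×60+30)
= 1110 - 570 = 540 min
Minus break: 540 - 30 = 510 min
= 8h 30m

8h 30m (510 minutes)


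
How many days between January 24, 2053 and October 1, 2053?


From January 24, 2053 to October 1, 2053
Rest of January 2053: 31 - 24 = 7
Full months: February 2053 28, March 31, April 30, May 31, June 30, July 31, August 31, September 30
Days into October 2053: 1
Total = 7 + 28 + 31 + 30 + 31 + 30 + 31 + 31 + 30 + 1 = 250 days

250 days


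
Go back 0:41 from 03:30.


02:49

Start: 210 minutes from midnight
Subtract: 41 minutes
Remaining: 210 - 41 = 169
Hours: 2, Minutes: 49


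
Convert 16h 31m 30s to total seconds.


Hours: 16 × 3600 = 57600
Minutes: 31 × 60 = 1860
Seconds: 30
Total = 57600 + 1860 + 30 = 59490

59490 seconds


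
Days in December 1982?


Month: December (month 12)
December has 31 days

31 days


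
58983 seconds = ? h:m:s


16h 23m 3s

Hours: 58983 ÷ 3600 = 16 remainder 1383
Minutes: 1383 ÷ 60 = 23 remainder 3
Seconds: 3


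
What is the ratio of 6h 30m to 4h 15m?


26:17 (1.53)

Duration 1: 390 minutes
Duration 2: 255 minutes
Ratio = 390:255
GCD = 15
Simplified = 26:17
As a decimal: 26/17 ≈ 1.53


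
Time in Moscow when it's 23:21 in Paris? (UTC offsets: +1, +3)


Time difference = UTC+3 - UTC+1 = +2 hours
New hour = (23 + 2) mod 24
= 25 mod 24 = 1
Minutes unchanged → 01:21; 25 ≥ 24 → next day

01:21 (next day)


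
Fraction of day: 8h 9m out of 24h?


Total minutes: 8×60 + 9 = 489
Day = 24×60 = 1440 minutes
Fraction = 489/1440 ≈ 0.3396
As a percentage: 489/1440 × 100 ≈ 33.96%

0.3396 (33.96%)


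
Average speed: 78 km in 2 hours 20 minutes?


33.4 km/h

Distance: 78 km
Time: 2h 20m = 140 min = 140/60 = 7/3 hours
Speed = 78 ÷ (7/3) = 78 × 3 / 7 = 234/7 ≈ 33.4 km/h


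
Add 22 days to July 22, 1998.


August 13, 1998

Start: July 22, 1998
Add 22 days
July 22 → August 1: 31 - 22 + 1 = 10 days (22 - 10 = 12 left)
August 1 + 12 = August 13, 1998


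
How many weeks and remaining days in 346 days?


Weeks: 346 ÷ 7 = 49 remainder 3

49 weeks 3 days


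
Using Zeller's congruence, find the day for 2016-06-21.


Zeller's congruence:
q=21, m=6, k=16, j=20
h = (21 + ⌊13×7/5⌋ + 16 + ⌊16/4⌋ + ⌊20/4⌋ - 2×20) mod 7
= (21 + 18 + 16 + 4 + 5 - 40) mod 7
= 24 mod 7 = 3
h=3 → Tuesday

Tuesday


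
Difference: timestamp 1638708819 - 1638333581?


Difference = 1638708819 - 1638333581 = 375238 seconds
In hours: 375238 / 3600 ≈ 104.2
In days: 375238 / 86400 ≈ 4.34

375238 seconds (104.2 hours / 4.34 days)


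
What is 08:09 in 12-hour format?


Hour: 8
8 < 12 → AM

8:09 AM


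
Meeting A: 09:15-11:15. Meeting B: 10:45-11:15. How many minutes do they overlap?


Meeting A: 555-675 (in minutes from midnight)
Meeting B: 645-675
Overlap start = max(555, 645) = 645
Overlap end = min(675, 675) = 675
Overlap = max(0, 675 - 645) = 30 min

30 minutes


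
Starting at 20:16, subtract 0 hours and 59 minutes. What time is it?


19:17

Start: 1216 minutes from midnight
Subtract: 59 minutes
Remaining: 1216 - 59 = 1157
Hours: 19, Minutes: 17


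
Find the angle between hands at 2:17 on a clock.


33.5°

Hour hand = 2×30 + 17×0.5 = 68.5°
Minute hand = 17×6 = 102°
Difference = |68.5 - 102| = 33.5°


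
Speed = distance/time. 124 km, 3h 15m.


Distance: 124 km
Time: 3h 15m = 195 min = 195/60 = 13/4 hours
Speed = 124 ÷ (13/4) = 124 × 4 / 13 = 496/13 ≈ 38.2 km/h

38.2 km/h


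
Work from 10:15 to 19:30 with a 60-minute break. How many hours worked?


8h 15m (495 minutes)

Total time = (19×60+30) - (10×60+15)
= 1170 - 615 = 555 min
Minus break: 555 - 60 = 495 min
= 8h 15m


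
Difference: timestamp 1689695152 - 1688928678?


766474 seconds (212.9 hours / 8.87 days)

Difference = 1689695152 - 1688928678 = 766474 seconds
In hours: 766474 / 3600 ≈ 212.9
In days: 766474 / 86400 ≈ 8.87


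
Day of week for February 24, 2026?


Zeller's congruence:
q=24, m=14, k=25, j=20
h = (24 + ⌊13×15/5⌋ + 25 + ⌊25/4⌋ + ⌊20/4⌋ - 2×20) mod 7
= (24 + 39 + 25 + 6 + 5 - 40) mod 7
= 59 mod 7 = 3
h=3 → Tuesday

Tuesday


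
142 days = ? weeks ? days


20 weeks 2 days

Weeks: 142 ÷ 7 = 20 remainder 2


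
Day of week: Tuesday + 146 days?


Start: Tuesday (index 1)
(1 + 146) mod 7
= 147 mod 7
= 0
Index 0 → Monday

Monday


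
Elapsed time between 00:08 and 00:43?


0h 35m

End time in minutes: 0×60 + 43 = 43
Start time in minutes: 0×60 + 8 = 8
Difference = 43 - 8 = 35 minutes
= 0 hours 35 minutes


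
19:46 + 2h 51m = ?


22:37

Start: 1186 minutes from midnight
Add: 171 minutes
Total: 1357 minutes
Hours: 1357 ÷ 60 = 22 remainder 37


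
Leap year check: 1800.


No

Rules: divisible by 4 AND (not by 100 OR by 400)
1800 ÷ 4 = 450 exactly → divisible by 4
1800 ÷ 100 = 18 exactly → divisible by 100
1800 ÷ 400 = 4 remainder 200 → not divisible by 400
Divisible by 100 but not by 400 → not a leap year


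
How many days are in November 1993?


30 days

Month: November (month 11)
November has 30 days


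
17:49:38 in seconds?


Hours: 17 × 3600 = 61200
Minutes: 49 × 60 = 2940
Seconds: 38
Total = 61200 + 2940 + 38 = 64178

64178 seconds


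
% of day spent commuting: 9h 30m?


Time: 570 minutes
Day: 1440 minutes
Percentage = (570/1440) × 100 ≈ 39.6%

39.6%


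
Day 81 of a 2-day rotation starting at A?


Shift A

Shifts: A, B
Start: A (index 0)
Day 81: (0 + 81 - 1) mod 2
= 80 mod 2
= 0
Index 0 → shift A


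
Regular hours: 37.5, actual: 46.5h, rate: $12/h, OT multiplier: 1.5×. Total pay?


Regular: 37.5h × $12 = $450.00
Overtime: 46.5 - 37.5 = 9.0h
OT pay: 9.0h × $12 × 1.5 = $162.00
Total = $450.00 + $162.00 = $612.00

$612.00


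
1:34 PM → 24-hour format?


Input: 1:34 PM
PM: 1 + 12 = 13

13:34


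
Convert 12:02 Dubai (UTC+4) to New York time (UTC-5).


Time difference = UTC-5 - UTC+4 = -9 hours
New hour = (12 -9) mod 24
= 3 mod 24 = 3
Minutes unchanged → 03:02

03:02


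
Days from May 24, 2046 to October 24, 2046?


153 days

From May 24, 2046 to October 24, 2046
Rest of May 2046: 31 - 24 = 7
Full months: June 30, July 31, August 31, September 30
Days into October 2046: 24
Total = 7 + 30 + 31 + 31 + 30 + 24 = 153 days


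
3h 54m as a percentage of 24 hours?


Total minutes: 3×60 + 54 = 234
Day = 24×60 = 1440 minutes
Fraction = 234/1440 = 0.1625
As a percentage: 234/1440 × 100 = 16.25%

0.1625 (16.25%)


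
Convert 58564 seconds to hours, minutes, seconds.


16h 16m 4s

Hours: 58564 ÷ 3600 = 16 remainder 964
Minutes: 964 ÷ 60 = 16 remainder 4
Seconds: 4


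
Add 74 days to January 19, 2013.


April 3, 2013

Start: January 19, 2013
Add 74 days
January 19 → February 1: 31 - 19 + 1 = 13 days (74 - 13 = 61 left)
February 1 → March 1: 28 - 1 + 1 = 28 days (61 - 28 = 33 left)
March 1 → April 1: 31 - 1 + 1 = 31 days (33 - 31 = 2 left)
April 1 + 2 = April 3, 2013


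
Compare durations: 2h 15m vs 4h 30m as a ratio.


Duration 1: 135 minutes
Duration 2: 270 minutes
Ratio = 135:270
GCD = 135
Simplified = 1:2
As a decimal: 1/2 = 0.50

1:2 (0.50)


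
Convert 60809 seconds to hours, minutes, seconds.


Hours: 60809 ÷ 3600 = 16 remainder 3209
Minutes: 3209 ÷ 60 = 53 remainder 29
Seconds: 29

16h 53m 29s


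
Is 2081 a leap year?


No

Rules: divisible by 4 AND (not by 100 OR by 400)
2081 ÷ 4 = 520 remainder 1 → not divisible by 4
Not divisible by 4 → not a leap year


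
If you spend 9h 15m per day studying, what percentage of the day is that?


38.5%

Time: 555 minutes
Day: 1440 minutes
Percentage = (555/1440) × 100 ≈ 38.5%


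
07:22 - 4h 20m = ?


Start: 442 minutes from midnight
Subtract: 260 minutes
Remaining: 442 - 260 = 182
Hours: 3, Minutes: 2

03:02


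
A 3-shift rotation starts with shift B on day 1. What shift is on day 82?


Shifts: A, B, C
Start: B (index 1)
Day 82: (1 + 82 - 1) mod 3
= 82 mod 3
= 1
Index 1 → shift B

Shift B


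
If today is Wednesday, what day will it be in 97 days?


Start: Wednesday (index 2)
(2 + 97) mod 7
= 99 mod 7
= 1
Index 1 → Tuesday

Tuesday


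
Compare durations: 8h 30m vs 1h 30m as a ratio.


Duration 1: 510 minutes
Duration 2: 90 minutes
Ratio = 510:90
GCD = 30
Simplified = 17:3
As a decimal: 17/3 ≈ 5.67

17:3 (5.67)


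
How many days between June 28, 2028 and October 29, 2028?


From June 28, 2028 to October 29, 2028
Rest of June 2028: 30 - 28 = 2
Full months: July 31, August 31, September 30
Days into October 2028: 29
Total = 2 + 31 + 31 + 30 + 29 = 123 days

123 days


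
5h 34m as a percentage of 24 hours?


0.2319 (23.19%)

Total minutes: 5×60 + 34 = 334
Day = 24×60 = 1440 minutes
Fraction = 334/1440 ≈ 0.2319
As a percentage: 334/1440 × 100 ≈ 23.19%


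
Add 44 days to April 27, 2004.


Start: April 27, 2004
Add 44 days
April 27 → May 1: 30 - 27 + 1 = 4 days (44 - 4 = 40 left)
May 1 → June 1: 31 - 1 + 1 = 31 days (40 - 31 = 9 left)
June 1 + 9 = June 10, 2004

June 10, 2004


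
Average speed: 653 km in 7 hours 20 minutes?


Distance: 653 km
Time: 7h 20m = 440 min = 440/60 = 22/3 hours
Speed = 653 ÷ (22/3) = 653 × 3 / 22 = 1959/22 ≈ 89.0 km/h

89.0 km/h


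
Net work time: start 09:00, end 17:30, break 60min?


7h 30m (450 minutes)

Total time = (17×60+30) - (9×60+0)
= 1050 - 540 = 510 min
Minus break: 510 - 60 = 450 min
= 7h 30m


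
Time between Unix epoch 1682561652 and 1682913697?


352045 seconds (97.8 hours / 4.07 days)

Difference = 1682913697 - 1682561652 = 352045 seconds
In hours: 352045 / 3600 ≈ 97.8
In days: 352045 / 86400 ≈ 4.07


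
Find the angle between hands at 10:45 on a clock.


Hour hand = 10×30 + 45×0.5 = 322.5°
Minute hand = 45×6 = 270°
Difference = |322.5 - 270| = 52.5°

52.5°


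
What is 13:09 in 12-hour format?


1:09 PM

Hour: 13
13 - 12 = 1 → PM


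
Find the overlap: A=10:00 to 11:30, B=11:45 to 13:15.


0 minutes

Meeting A: 600-690 (in minutes from midnight)
Meeting B: 705-795
Overlap start = max(600, 705) = 705
Overlap end = min(690, 795) = 690
Overlap = max(0, 690 - 705) = 0 min


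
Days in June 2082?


30 days

Month: June (month 6)
June has 30 days


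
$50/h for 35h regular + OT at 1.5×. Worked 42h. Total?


Regular: 35h × $50 = $1750.00
Overtime: 42 - 35 = 7h
OT pay: 7h × $50 × 1.5 = $525.00
Total = $1750.00 + $525.00 = $2275.00

$2275.00


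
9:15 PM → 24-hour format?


Input: 9:15 PM
PM: 9 + 12 = 21

21:15


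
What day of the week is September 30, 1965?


Zeller's congruence:
q=30, m=9, k=65, j=19
h = (30 + ⌊13×10/5⌋ + 65 + ⌊65/4⌋ + ⌊19/4⌋ - 2×19) mod 7
= (30 + 26 + 65 + 16 + 4 - 38) mod 7
= 103 mod 7 = 5
h=5 → Thursday

Thursday


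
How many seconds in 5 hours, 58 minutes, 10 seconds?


21490 seconds

Hours: 5 × 3600 = 18000
Minutes: 58 × 60 = 3480
Seconds: 10
Total = 18000 + 3480 + 10 = 21490


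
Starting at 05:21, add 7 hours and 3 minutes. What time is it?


12:24

Start: 321 minutes from midnight
Add: 423 minutes
Total: 744 minutes
Hours: 744 ÷ 60 = 12 remainder 24


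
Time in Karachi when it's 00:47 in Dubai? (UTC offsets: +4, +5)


01:47

Time difference = UTC+5 - UTC+4 = +1 hours
New hour = (0 + 1) mod 24
= 1 mod 24 = 1
Minutes unchanged → 01:47


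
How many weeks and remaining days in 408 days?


58 weeks 2 days

Weeks: 408 ÷ 7 = 58 remainder 2


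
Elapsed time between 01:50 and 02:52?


End time in minutes: 2×60 + 52 = 172
Start time in minutes: 1×60 + 50 = 110
Difference = 172 - 110 = 62 minutes
= 1 hours 2 minutes

1h 2m


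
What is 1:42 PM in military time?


Input: 1:42 PM
PM: 1 + 12 = 13

13:42


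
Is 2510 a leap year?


Rules: divisible by 4 AND (not by 100 OR by 400)
2510 ÷ 4 = 627 remainder 2 → not divisible by 4
Not divisible by 4 → not a leap year

No


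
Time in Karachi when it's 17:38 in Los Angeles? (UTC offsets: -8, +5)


06:38 (next day)

Time difference = UTC+5 - UTC-8 = +13 hours
New hour = (17 + 13) mod 24
= 30 mod 24 = 6
Minutes unchanged → 06:38; 30 ≥ 24 → next day


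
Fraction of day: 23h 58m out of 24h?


0.9986 (99.86%)

Total minutes: 23×60 + 58 = 1438
Day = 24×60 = 1440 minutes
Fraction = 1438/1440 ≈ 0.9986
As a percentage: 1438/1440 × 100 ≈ 99.86%


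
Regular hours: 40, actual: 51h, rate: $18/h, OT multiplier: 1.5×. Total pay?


$1017.00

Regular: 40h × $18 = $720.00
Overtime: 51 - 40 = 11h
OT pay: 11h × $18 × 1.5 = $297.00
Total = $720.00 + $297.00 = $1017.00


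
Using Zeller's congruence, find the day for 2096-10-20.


Zeller's congruence:
q=20, m=10, k=96, j=20
h = (20 + ⌊13×11/5⌋ + 96 + ⌊96/4⌋ + ⌊20/4⌋ - 2×20) mod 7
= (20 + 28 + 96 + 24 + 5 - 40) mod 7
= 133 mod 7 = 0
h=0 → Saturday

Saturday


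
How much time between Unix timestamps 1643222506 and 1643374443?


Difference = 1643374443 - 1643222506 = 151937 seconds
In hours: 151937 / 3600 ≈ 42.2
In days: 151937 / 86400 ≈ 1.76

151937 seconds (42.2 hours / 1.76 days)


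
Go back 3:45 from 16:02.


Start: 962 minutes from midnight
Subtract: 225 minutes
Remaining: 962 - 225 = 737
Hours: 12, Minutes: 17

12:17


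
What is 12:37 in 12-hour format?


12:37 PM

Hour: 12
12 → 12 PM (noon)


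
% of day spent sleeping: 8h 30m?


35.4%

Time: 510 minutes
Day: 1440 minutes
Percentage = (510/1440) × 100 ≈ 35.4%


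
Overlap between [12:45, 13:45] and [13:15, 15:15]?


30 minutes

Meeting A: 765-825 (in minutes from midnight)
Meeting B: 795-915
Overlap start = max(765, 795) = 795
Overlap end = min(825, 915) = 825
Overlap = max(0, 825 - 795) = 30 min


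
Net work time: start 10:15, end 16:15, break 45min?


5h 15m (315 minutes)

Total time = (16×60+15) - (10×60+15)
= 975 - 615 = 360 min
Minus break: 360 - 45 = 315 min
= 5h 15m


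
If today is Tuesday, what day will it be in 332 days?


Friday

Start: Tuesday (index 1)
(1 + 332) mod 7
= 333 mod 7
= 4
Index 4 → Friday


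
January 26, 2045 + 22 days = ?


Start: January 26, 2045
Add 22 days
January 26 → February 1: 31 - 26 + 1 = 6 days (22 - 6 = 16 left)
February 1 + 16 = February 17, 2045

February 17, 2045


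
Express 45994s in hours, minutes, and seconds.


12h 46m 34s

Hours: 45994 ÷ 3600 = 12 remainder 2794
Minutes: 2794 ÷ 60 = 46 remainder 34
Seconds: 34


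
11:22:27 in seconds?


40947 seconds

Hours: 11 × 3600 = 39600
Minutes: 22 × 60 = 1320
Seconds: 27
Total = 39600 + 1320 + 27 = 40947


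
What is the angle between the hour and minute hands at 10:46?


Hour hand = 10×30 + 46×0.5 = 323.0°
Minute hand = 46×6 = 276°
Difference = |323.0 - 276| = 47.0°

47.0°


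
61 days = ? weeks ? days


8 weeks 5 days

Weeks: 61 ÷ 7 = 8 remainder 5


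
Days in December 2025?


Month: December (month 12)
December has 31 days

31 days


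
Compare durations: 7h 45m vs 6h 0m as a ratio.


Duration 1: 465 minutes
Duration 2: 360 minutes
Ratio = 465:360
GCD = 15
Simplified = 31:24
As a decimal: 31/24 ≈ 1.29

31:24 (1.29)


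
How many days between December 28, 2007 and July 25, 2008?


210 days

From December 28, 2007 to July 25, 2008
Rest of December 2007: 31 - 28 = 3
Full months: January 31, February 2008 29, March 31, April 30, May 31, June 30
Days into July 2008: 25
Total = 3 + 31 + 29 + 31 + 30 + 31 + 30 + 25 = 210 days


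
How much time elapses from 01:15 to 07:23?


End time in minutes: 7×60 + 23 = 443
Start time in minutes: 1×60 + 15 = 75
Difference = 443 - 75 = 368 minutes
= 6 hours 8 minutes

6h 8m


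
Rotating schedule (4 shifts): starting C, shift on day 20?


Shifts: A, B, C, D
Start: C (index 2)
Day 20: (2 + 20 - 1) mod 4
= 21 mod 4
= 1
Index 1 → shift B

Shift B


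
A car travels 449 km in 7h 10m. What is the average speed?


62.7 km/h

Distance: 449 km
Time: 7h 10m = 430 min = 430/60 = 43/6 hours
Speed = 449 ÷ (43/6) = 449 × 6 / 43 = 2694/43 ≈ 62.7 km/h


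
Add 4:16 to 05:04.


Start: 304 minutes from midnight
Add: 256 minutes
Total: 560 minutes
Hours: 560 ÷ 60 = 9 remainder 20

09:20


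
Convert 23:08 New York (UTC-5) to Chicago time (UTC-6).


22:08

Time difference = UTC-6 - UTC-5 = -1 hours
New hour = (23 -1) mod 24
= 22 mod 24 = 22
Minutes unchanged → 22:08


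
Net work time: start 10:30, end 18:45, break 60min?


7h 15m (435 minutes)

Total time = (18×60+45) - (10×60+30)
= 1125 - 630 = 495 min
Minus break: 495 - 60 = 435 min
= 7h 15m


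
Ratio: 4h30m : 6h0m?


3:4 (0.75)

Duration 1: 270 minutes
Duration 2: 360 minutes
Ratio = 270:360
GCD = 90
Simplified = 3:4
As a decimal: 3/4 = 0.75


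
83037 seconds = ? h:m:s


23h 3m 57s

Hours: 83037 ÷ 3600 = 23 remainder 237
Minutes: 237 ÷ 60 = 3 remainder 57
Seconds: 57


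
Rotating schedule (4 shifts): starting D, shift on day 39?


Shifts: A, B, C, D
Start: D (index 3)
Day 39: (3 + 39 - 1) mod 4
= 41 mod 4
= 1
Index 1 → shift B

Shift B


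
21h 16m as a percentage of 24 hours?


0.8861 (88.61%)

Total minutes: 21×60 + 16 = 1276
Day = 24×60 = 1440 minutes
Fraction = 1276/1440 ≈ 0.8861
As a percentage: 1276/1440 × 100 ≈ 88.61%


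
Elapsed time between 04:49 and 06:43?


1h 54m

End time in minutes: 6×60 + 43 = 403
Start time in minutes: 4×60 + 49 = 289
Difference = 403 - 289 = 114 minutes
= 1 hours 54 minutes


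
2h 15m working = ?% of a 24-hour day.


9.4%

Time: 135 minutes
Day: 1440 minutes
Percentage = (135/1440) × 100 ≈ 9.4%


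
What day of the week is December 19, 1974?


Thursday

Zeller's congruence:
q=19, m=12, k=74, j=19
h = (19 + ⌊13×13/5⌋ + 74 + ⌊74/4⌋ + ⌊19/4⌋ - 2×19) mod 7
= (19 + 33 + 74 + 18 + 4 - 38) mod 7
= 110 mod 7 = 5
h=5 → Thursday


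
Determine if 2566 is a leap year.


Rules: divisible by 4 AND (not by 100 OR by 400)
2566 ÷ 4 = 641 remainder 2 → not divisible by 4
Not divisible by 4 → not a leap year

No


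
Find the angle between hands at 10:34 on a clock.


113.0°

Hour hand = 10×30 + 34×0.5 = 317.0°
Minute hand = 34×6 = 204°
Difference = |317.0 - 204| = 113.0°


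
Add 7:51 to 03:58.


Start: 238 minutes from midnight
Add: 471 minutes
Total: 709 minutes
Hours: 709 ÷ 60 = 11 remainder 49

11:49


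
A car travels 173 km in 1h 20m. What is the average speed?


129.8 km/h

Distance: 173 km
Time: 1h 20m = 80 min = 80/60 = 4/3 hours
Speed = 173 ÷ (4/3) = 173 × 3 / 4 = 519/4 ≈ 129.8 km/h


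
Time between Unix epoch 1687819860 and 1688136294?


316434 seconds (87.9 hours / 3.66 days)

Difference = 1688136294 - 1687819860 = 316434 seconds
In hours: 316434 / 3600 ≈ 87.9
In days: 316434 / 86400 ≈ 3.66


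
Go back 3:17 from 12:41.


09:24

Start: 761 minutes from midnight
Subtract: 197 minutes
Remaining: 761 - 197 = 564
Hours: 9, Minutes: 24


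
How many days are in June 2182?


Month: June (month 6)
June has 30 days

30 days


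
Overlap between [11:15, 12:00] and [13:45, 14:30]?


Meeting A: 675-720 (in minutes from midnight)
Meeting B: 825-870
Overlap start = max(675, 825) = 825
Overlap end = min(720, 870) = 720
Overlap = max(0, 720 - 825) = 0 min

0 minutes


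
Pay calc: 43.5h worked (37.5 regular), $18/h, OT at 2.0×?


Regular: 37.5h × $18 = $675.00
Overtime: 43.5 - 37.5 = 6.0h
OT pay: 6.0h × $18 × 2.0 = $216.00
Total = $675.00 + $216.00 = $891.00

$891.00


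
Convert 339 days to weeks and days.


Weeks: 339 ÷ 7 = 48 remainder 3

48 weeks 3 days


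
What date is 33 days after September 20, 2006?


October 23, 2006

Start: September 20, 2006
Add 33 days
September 20 → October 1: 30 - 20 + 1 = 11 days (33 - 11 = 22 left)
October 1 + 22 = October 23, 2006


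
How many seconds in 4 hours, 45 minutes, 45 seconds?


Hours: 4 × 3600 = 14400
Minutes: 45 × 60 = 2700
Seconds: 45
Total = 14400 + 2700 + 45 = 17145

17145 seconds


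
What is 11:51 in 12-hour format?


11:51 AM

Hour: 11
11 < 12 → AM


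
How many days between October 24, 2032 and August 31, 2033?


311 days

From October 24, 2032 to August 31, 2033
Rest of October 2032: 31 - 24 = 7
Full months: November 30, December 31, January 31, February 2033 28, March 31, April 30, May 31, June 30, July 31
Days into August 2033: 31
Total = 7 + 30 + 31 + 31 + 28 + 31 + 30 + 31 + 30 + 31 + 31 = 311 days


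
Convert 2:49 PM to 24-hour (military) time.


14:49

Input: 2:49 PM
PM: 2 + 12 = 14


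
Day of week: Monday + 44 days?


Start: Monday (index 0)
(0 + 44) mod 7
= 44 mod 7
= 2
Index 2 → Wednesday

Wednesday


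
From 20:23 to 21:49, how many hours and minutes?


1h 26m

End time in minutes: 21×60 + 49 = 1309
Start time in minutes: 20×60 + 23 = 1223
Difference = 1309 - 1223 = 86 minutes
= 1 hours 26 minutes


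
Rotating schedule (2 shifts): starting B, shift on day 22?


Shifts: A, B
Start: B (index 1)
Day 22: (1 + 22 - 1) mod 2
= 22 mod 2
= 0
Index 0 → shift A

Shift A


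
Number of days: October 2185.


Month: October (month 10)
October has 31 days

31 days


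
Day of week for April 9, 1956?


Monday

Zeller's congruence:
q=9, m=4, k=56, j=19
h = (9 + ⌊13×5/5⌋ + 56 + ⌊56/4⌋ + ⌊19/4⌋ - 2×19) mod 7
= (9 + 13 + 56 + 14 + 4 - 38) mod 7
= 58 mod 7 = 2
h=2 → Monday


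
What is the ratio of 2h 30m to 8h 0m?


5:16 (0.31)

Duration 1: 150 minutes
Duration 2: 480 minutes
Ratio = 150:480
GCD = 30
Simplified = 5:16
As a decimal: 5/16 ≈ 0.31


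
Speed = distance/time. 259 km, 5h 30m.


Distance: 259 km
Time: 5h 30m = 330 min = 330/60 = 11/2 hours
Speed = 259 ÷ (11/2) = 259 × 2 / 11 = 518/11 ≈ 47.1 km/h

47.1 km/h


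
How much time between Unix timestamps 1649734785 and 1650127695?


Difference = 1650127695 - 1649734785 = 392910 seconds
In hours: 392910 / 3600 ≈ 109.1
In days: 392910 / 86400 ≈ 4.55

392910 seconds (109.1 hours / 4.55 days)


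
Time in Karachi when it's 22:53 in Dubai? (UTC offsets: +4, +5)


Time difference = UTC+5 - UTC+4 = +1 hours
New hour = (22 + 1) mod 24
= 23 mod 24 = 23
Minutes unchanged → 23:53

23:53


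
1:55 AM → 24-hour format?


Input: 1:55 AM
AM hour stays: 1

01:55


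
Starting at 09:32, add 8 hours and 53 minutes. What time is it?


Start: 572 minutes from midnight
Add: 533 minutes
Total: 1105 minutes
Hours: 1105 ÷ 60 = 18 remainder 25

18:25


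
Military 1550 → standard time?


Hour: 15
15 - 12 = 3 → PM

3:50 PM


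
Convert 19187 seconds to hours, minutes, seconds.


5h 19m 47s

Hours: 19187 ÷ 3600 = 5 remainder 1187
Minutes: 1187 ÷ 60 = 19 remainder 47
Seconds: 47


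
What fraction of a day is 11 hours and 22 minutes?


0.4736 (47.36%)

Total minutes: 11×60 + 22 = 682
Day = 24×60 = 1440 minutes
Fraction = 682/1440 ≈ 0.4736
As a percentage: 682/1440 × 100 ≈ 47.36%


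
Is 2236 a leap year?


Rules: divisible by 4 AND (not by 100 OR by 400)
2236 ÷ 4 = 559 exactly → divisible by 4
2236 ÷ 100 = 22 remainder 36 → not divisible by 100
Divisible by 4 but not by 100 → leap year

Yes


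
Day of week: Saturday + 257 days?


Thursday

Start: Saturday (index 5)
(5 + 257) mod 7
= 262 mod 7
= 3
Index 3 → Thursday


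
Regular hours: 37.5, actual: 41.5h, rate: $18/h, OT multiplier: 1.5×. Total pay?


$783.00

Regular: 37.5h × $18 = $675.00
Overtime: 41.5 - 37.5 = 4.0h
OT pay: 4.0h × $18 × 1.5 = $108.00
Total = $675.00 + $108.00 = $783.00


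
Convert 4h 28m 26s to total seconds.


Hours: 4 × 3600 = 14400
Minutes: 28 × 60 = 1680
Seconds: 26
Total = 14400 + 1680 + 26 = 16106

16106 seconds


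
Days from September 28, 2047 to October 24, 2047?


From September 28, 2047 to October 24, 2047
Rest of September 2047: 30 - 28 = 2
Days into October 2047: 24
Total = 2 + 24 = 26 days

26 days


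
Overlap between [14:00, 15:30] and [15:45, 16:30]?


0 minutes

Meeting A: 840-930 (in minutes from midnight)
Meeting B: 945-990
Overlap start = max(840, 945) = 945
Overlap end = min(930, 990) = 930
Overlap = max(0, 930 - 945) = 0 min


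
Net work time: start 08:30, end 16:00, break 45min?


Total time = (16×60+0) - (8×60+30)
= 960 - 510 = 450 min
Minus break: 450 - 45 = 405 min
= 6h 45m

6h 45m (405 minutes)


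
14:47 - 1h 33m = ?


13:14

Start: 887 minutes from midnight
Subtract: 93 minutes
Remaining: 887 - 93 = 794
Hours: 13, Minutes: 14


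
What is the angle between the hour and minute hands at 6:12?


Hour hand = 6×30 + 12×0.5 = 186.0°
Minute hand = 12×6 = 72°
Difference = |186.0 - 72| = 114.0°

114.0°


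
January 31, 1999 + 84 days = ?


Start: January 31, 1999
Add 84 days
January 31 → February 1: 31 - 31 + 1 = 1 days (84 - 1 = 83 left)
February 1 → March 1: 28 - 1 + 1 = 28 days (83 - 28 = 55 left)
March 1 → April 1: 31 - 1 + 1 = 31 days (55 - 31 = 24 left)
April 1 + 24 = April 25, 1999

April 25, 1999


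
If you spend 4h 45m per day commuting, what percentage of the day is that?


19.8%

Time: 285 minutes
Day: 1440 minutes
Percentage = (285/1440) × 100 ≈ 19.8%


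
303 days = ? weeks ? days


Weeks: 303 ÷ 7 = 43 remainder 2

43 weeks 2 days


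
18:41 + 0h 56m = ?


Start: 1121 minutes from midnight
Add: 56 minutes
Total: 1177 minutes
Hours: 1177 ÷ 60 = 19 remainder 37

19:37


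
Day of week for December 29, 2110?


Monday

Zeller's congruence:
q=29, m=12, k=10, j=21
h = (29 + ⌊13×13/5⌋ + 10 + ⌊10/4⌋ + ⌊21/4⌋ - 2×21) mod 7
= (29 + 33 + 10 + 2 + 5 - 42) mod 7
= 37 mod 7 = 2
h=2 → Monday


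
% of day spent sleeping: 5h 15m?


21.9%

Time: 315 minutes
Day: 1440 minutes
Percentage = (315/1440) × 100 ≈ 21.9%


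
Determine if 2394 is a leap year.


Rules: divisible by 4 AND (not by 100 OR by 400)
2394 ÷ 4 = 598 remainder 2 → not divisible by 4
Not divisible by 4 → not a leap year

No


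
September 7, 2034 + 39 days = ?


Start: September 7, 2034
Add 39 days
September 7 → October 1: 30 - 7 + 1 = 24 days (39 - 24 = 15 left)
October 1 + 15 = October 16, 2034

October 16, 2034


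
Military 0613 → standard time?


Hour: 6
6 < 12 → AM

6:13 AM


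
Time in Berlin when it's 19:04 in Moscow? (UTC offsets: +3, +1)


Time difference = UTC+1 - UTC+3 = -2 hours
New hour = (19 -2) mod 24
= 17 mod 24 = 17
Minutes unchanged → 17:04

17:04


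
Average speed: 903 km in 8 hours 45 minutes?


103.2 km/h

Distance: 903 km
Time: 8h 45m = 525 min = 525/60 = 35/4 hours
Speed = 903 ÷ (35/4) = 903 × 4 / 35 = 3612/35 = 103.2 km/h


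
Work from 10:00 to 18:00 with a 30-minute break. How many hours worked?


Total time = (18×60+0) - (10×60+0)
= 1080 - 600 = 480 min
Minus break: 480 - 30 = 450 min
= 7h 30m

7h 30m (450 minutes)


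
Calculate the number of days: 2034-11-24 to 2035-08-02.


From November 24, 2034 to August 2, 2035
Rest of November 2034: 30 - 24 = 6
Full months: December 31, January 31, February 2035 28, March 31, April 30, May 31, June 30, July 31
Days into August 2035: 2
Total = 6 + 31 + 31 + 28 + 31 + 30 + 31 + 30 + 31 + 2 = 251 days

251 days


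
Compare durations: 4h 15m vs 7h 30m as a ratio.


17:30 (0.57)

Duration 1: 255 minutes
Duration 2: 450 minutes
Ratio = 255:450
GCD = 15
Simplified = 17:30
As a decimal: 17/30 ≈ 0.57


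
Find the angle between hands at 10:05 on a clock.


87.5°

Hour hand = 10×30 + 5×0.5 = 302.5°
Minute hand = 5×6 = 30°
Difference = |302.5 - 30| = 272.5°
Since > 180°: 360 - 272.5 = 87.5°


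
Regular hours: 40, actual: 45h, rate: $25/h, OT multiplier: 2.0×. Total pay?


Regular: 40h × $25 = $1000.00
Overtime: 45 - 40 = 5h
OT pay: 5h × $25 × 2.0 = $250.00
Total = $1000.00 + $250.00 = $1250.00

$1250.00


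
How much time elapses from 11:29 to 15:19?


End time in minutes: 15×60 + 19 = 919
Start time in minutes: 11×60 + 29 = 689
Difference = 919 - 689 = 230 minutes
= 3 hours 50 minutes

3h 50m


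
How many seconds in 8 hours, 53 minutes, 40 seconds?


Hours: 8 × 3600 = 28800
Minutes: 53 × 60 = 3180
Seconds: 40
Total = 28800 + 3180 + 40 = 32020

32020 seconds


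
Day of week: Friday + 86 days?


Start: Friday (index 4)
(4 + 86) mod 7
= 90 mod 7
= 6
Index 6 → Sunday

Sunday


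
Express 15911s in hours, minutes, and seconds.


Hours: 15911 ÷ 3600 = 4 remainder 1511
Minutes: 1511 ÷ 60 = 25 remainder 11
Seconds: 11

4h 25m 11s


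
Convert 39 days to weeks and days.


5 weeks 4 days

Weeks: 39 ÷ 7 = 5 remainder 4


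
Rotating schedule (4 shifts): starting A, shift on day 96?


Shift D

Shifts: A, B, C, D
Start: A (index 0)
Day 96: (0 + 96 - 1) mod 4
= 95 mod 4
= 3
Index 3 → shift D


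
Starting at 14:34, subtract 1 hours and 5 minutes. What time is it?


13:29

Start: 874 minutes from midnight
Subtract: 65 minutes
Remaining: 874 - 65 = 809
Hours: 13, Minutes: 29


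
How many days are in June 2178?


Month: June (month 6)
June has 30 days

30 days


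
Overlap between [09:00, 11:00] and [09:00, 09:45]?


Meeting A: 540-660 (in minutes from midnight)
Meeting B: 540-585
Overlap start = max(540, 540) = 540
Overlap end = min(660, 585) = 585
Overlap = max(0, 585 - 540) = 45 min

45 minutes


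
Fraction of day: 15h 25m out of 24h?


0.6424 (64.24%)

Total minutes: 15×60 + 25 = 925
Day = 24×60 = 1440 minutes
Fraction = 925/1440 ≈ 0.6424
As a percentage: 925/1440 × 100 ≈ 64.24%


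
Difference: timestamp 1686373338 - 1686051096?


322242 seconds (89.5 hours / 3.73 days)

Difference = 1686373338 - 1686051096 = 322242 seconds
In hours: 322242 / 3600 ≈ 89.5
In days: 322242 / 86400 ≈ 3.73


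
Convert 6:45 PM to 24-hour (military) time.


18:45

Input: 6:45 PM
PM: 6 + 12 = 18


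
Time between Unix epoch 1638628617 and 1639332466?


703849 seconds (195.5 hours / 8.15 days)

Difference = 1639332466 - 1638628617 = 703849 seconds
In hours: 703849 / 3600 ≈ 195.5
In days: 703849 / 86400 ≈ 8.15


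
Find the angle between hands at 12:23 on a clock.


Hour hand (12 ≡ 0 on the dial): 0×30 + 23×0.5 = 11.5°
Minute hand = 23×6 = 138°
Difference = |11.5 - 138| = 126.5°

126.5°


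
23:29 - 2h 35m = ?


20:54

Start: 1409 minutes from midnight
Subtract: 155 minutes
Remaining: 1409 - 155 = 1254
Hours: 20, Minutes: 54


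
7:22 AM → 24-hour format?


07:22

Input: 7:22 AM
AM hour stays: 7


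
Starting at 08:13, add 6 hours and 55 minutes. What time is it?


15:08

Start: 493 minutes from midnight
Add: 415 minutes
Total: 908 minutes
Hours: 908 ÷ 60 = 15 remainder 8


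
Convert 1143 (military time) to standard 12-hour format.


Hour: 11
11 < 12 → AM

11:43 AM


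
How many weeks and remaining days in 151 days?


21 weeks 4 days

Weeks: 151 ÷ 7 = 21 remainder 4


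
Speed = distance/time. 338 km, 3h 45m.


Distance: 338 km
Time: 3h 45m = 225 min = 225/60 = 15/4 hours
Speed = 338 ÷ (15/4) = 338 × 4 / 15 = 1352/15 ≈ 90.1 km/h

90.1 km/h


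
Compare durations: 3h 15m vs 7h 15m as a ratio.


Duration 1: 195 minutes
Duration 2: 435 minutes
Ratio = 195:435
GCD = 15
Simplified = 13:29
As a decimal: 13/29 ≈ 0.45

13:29 (0.45)


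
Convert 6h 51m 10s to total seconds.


Hours: 6 × 3600 = 21600
Minutes: 51 × 60 = 3060
Seconds: 10
Total = 21600 + 3060 + 10 = 24670

24670 seconds


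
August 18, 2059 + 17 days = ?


Start: August 18, 2059
Add 17 days
August 18 → September 1: 31 - 18 + 1 = 14 days (17 - 14 = 3 left)
September 1 + 3 = September 4, 2059

September 4, 2059


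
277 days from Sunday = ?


Start: Sunday (index 6)
(6 + 277) mod 7
= 283 mod 7
= 3
Index 3 → Thursday

Thursday


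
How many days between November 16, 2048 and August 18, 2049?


275 days

From November 16, 2048 to August 18, 2049
Rest of November 2048: 30 - 16 = 14
Full months: December 31, January 31, February 2049 28, March 31, April 30, May 31, June 30, July 31
Days into August 2049: 18
Total = 14 + 31 + 31 + 28 + 31 + 30 + 31 + 30 + 31 + 18 = 275 days


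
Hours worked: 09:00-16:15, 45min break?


6h 30m (390 minutes)

Total time = (16×60+15) - (9×60+0)
= 975 - 540 = 435 min
Minus break: 435 - 45 = 390 min
= 6h 30m


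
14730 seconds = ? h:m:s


Hours: 14730 ÷ 3600 = 4 remainder 330
Minutes: 330 ÷ 60 = 5 remainder 30
Seconds: 30

4h 5m 30s


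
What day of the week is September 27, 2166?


Saturday

Zeller's congruence:
q=27, m=9, k=66, j=21
h = (27 + ⌊13×10/5⌋ + 66 + ⌊66/4⌋ + ⌊21/4⌋ - 2×21) mod 7
= (27 + 26 + 66 + 16 + 5 - 42) mod 7
= 98 mod 7 = 0
h=0 → Saturday


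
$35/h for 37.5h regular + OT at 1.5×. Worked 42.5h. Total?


Regular: 37.5h × $35 = $1312.50
Overtime: 42.5 - 37.5 = 5.0h
OT pay: 5.0h × $35 × 1.5 = $262.50
Total = $1312.50 + $262.50 = $1575.00

$1575.00


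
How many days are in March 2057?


31 days

Month: March (month 3)
March has 31 days


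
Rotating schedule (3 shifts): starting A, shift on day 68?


Shift B

Shifts: A, B, C
Start: A (index 0)
Day 68: (0 + 68 - 1) mod 3
= 67 mod 3
= 1
Index 1 → shift B


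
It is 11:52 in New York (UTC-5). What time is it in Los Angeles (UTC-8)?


08:52

Time difference = UTC-8 - UTC-5 = -3 hours
New hour = (11 -3) mod 24
= 8 mod 24 = 8
Minutes unchanged → 08:52


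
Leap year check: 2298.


Rules: divisible by 4 AND (not by 100 OR by 400)
2298 ÷ 4 = 574 remainder 2 → not divisible by 4
Not divisible by 4 → not a leap year

No


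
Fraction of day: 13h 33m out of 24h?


0.5646 (56.46%)

Total minutes: 13×60 + 33 = 813
Day = 24×60 = 1440 minutes
Fraction = 813/1440 ≈ 0.5646
As a percentage: 813/1440 × 100 ≈ 56.46%


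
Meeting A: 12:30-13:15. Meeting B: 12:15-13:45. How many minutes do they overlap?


Meeting A: 750-795 (in minutes from midnight)
Meeting B: 735-825
Overlap start = max(750, 735) = 750
Overlap end = min(795, 825) = 795
Overlap = max(0, 795 - 750) = 45 min

45 minutes


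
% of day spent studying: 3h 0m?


Time: 180 minutes
Day: 1440 minutes
Percentage = (180/1440) × 100 = 12.5%

12.5%


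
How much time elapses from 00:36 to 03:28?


2h 52m

End time in minutes: 3×60 + 28 = 208
Start time in minutes: 0×60 + 36 = 36
Difference = 208 - 36 = 172 minutes
= 2 hours 52 minutes


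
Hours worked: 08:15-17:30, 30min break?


Total time = (17×60+30) - (8×60+15)
= 1050 - 495 = 555 min
Minus break: 555 - 30 = 525 min
= 8h 45m

8h 45m (525 minutes)


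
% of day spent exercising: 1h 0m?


Time: 60 minutes
Day: 1440 minutes
Percentage = (60/1440) × 100 ≈ 4.2%

4.2%
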